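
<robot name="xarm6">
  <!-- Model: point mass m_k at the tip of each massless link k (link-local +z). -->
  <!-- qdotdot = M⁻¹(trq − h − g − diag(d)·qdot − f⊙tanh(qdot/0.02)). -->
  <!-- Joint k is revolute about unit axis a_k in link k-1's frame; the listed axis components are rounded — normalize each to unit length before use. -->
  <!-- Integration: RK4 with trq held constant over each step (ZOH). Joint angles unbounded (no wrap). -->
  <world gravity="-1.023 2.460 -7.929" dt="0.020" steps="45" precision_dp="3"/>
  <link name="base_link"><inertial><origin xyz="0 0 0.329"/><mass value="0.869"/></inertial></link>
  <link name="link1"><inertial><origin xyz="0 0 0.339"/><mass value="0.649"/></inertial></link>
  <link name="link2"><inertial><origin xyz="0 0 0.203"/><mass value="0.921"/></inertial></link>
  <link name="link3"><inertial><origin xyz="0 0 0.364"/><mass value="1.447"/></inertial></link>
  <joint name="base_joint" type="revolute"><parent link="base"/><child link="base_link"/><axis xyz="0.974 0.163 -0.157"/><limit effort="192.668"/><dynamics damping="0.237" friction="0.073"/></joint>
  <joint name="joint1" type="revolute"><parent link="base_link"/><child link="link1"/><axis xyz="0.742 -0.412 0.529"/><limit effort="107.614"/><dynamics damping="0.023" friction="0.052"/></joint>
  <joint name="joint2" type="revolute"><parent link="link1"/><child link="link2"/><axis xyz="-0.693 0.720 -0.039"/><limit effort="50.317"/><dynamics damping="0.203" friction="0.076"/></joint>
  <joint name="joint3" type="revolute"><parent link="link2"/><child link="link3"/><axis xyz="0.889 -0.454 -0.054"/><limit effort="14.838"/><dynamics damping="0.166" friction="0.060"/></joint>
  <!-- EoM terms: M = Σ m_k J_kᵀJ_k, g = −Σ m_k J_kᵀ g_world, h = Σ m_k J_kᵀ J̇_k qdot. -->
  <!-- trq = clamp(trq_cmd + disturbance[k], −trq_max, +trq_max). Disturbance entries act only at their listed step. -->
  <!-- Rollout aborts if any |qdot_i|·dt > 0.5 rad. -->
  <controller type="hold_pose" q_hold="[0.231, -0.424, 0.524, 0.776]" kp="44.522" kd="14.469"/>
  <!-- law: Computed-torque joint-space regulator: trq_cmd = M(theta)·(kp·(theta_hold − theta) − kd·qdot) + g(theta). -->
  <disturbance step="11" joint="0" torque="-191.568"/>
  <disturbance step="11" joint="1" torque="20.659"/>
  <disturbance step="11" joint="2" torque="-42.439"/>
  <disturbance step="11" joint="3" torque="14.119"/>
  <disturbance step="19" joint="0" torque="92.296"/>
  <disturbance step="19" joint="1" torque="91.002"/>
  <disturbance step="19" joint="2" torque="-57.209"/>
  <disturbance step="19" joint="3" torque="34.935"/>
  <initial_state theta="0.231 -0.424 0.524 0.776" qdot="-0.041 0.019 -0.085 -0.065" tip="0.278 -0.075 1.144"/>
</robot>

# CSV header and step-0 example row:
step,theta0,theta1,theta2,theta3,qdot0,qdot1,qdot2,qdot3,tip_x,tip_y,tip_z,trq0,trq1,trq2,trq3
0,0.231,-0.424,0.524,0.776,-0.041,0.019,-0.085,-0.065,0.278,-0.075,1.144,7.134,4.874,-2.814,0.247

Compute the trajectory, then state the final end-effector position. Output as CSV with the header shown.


step,theta0,theta1,theta2,theta3,qdot0,qdot1,qdot2,qdot3,tip_x,tip_y,tip_z,trq0,trq1,trq2,trq3
1,0.230,-0.423,0.523,0.776,-0.032,0.024,-0.022,-0.005,0.277,-0.074,1.144,6.796,4.901,-2.884,0.244
2,0.230,-0.423,0.523,0.776,-0.020,0.009,-0.023,-0.004,0.277,-0.074,1.144,6.533,4.919,-2.928,0.253
3,0.229,-0.423,0.523,0.776,-0.012,0.002,-0.018,-0.003,0.276,-0.074,1.144,6.333,4.927,-2.961,0.261
4,0.229,-0.422,0.523,0.776,-0.006,-0.001,-0.015,-0.004,0.276,-0.074,1.144,6.181,4.931,-2.985,0.266
5,0.229,-0.422,0.523,0.776,-0.002,-0.004,-0.012,-0.005,0.276,-0.073,1.144,6.068,4.932,-3.002,0.270
6,0.229,-0.422,0.523,0.776,0.001,-0.005,-0.010,-0.006,0.276,-0.073,1.144,5.983,4.932,-3.015,0.273
7,0.229,-0.422,0.524,0.777,0.002,-0.006,-0.008,-0.006,0.276,-0.073,1.144,5.920,4.932,-3.025,0.275
8,0.229,-0.422,0.524,0.777,0.004,-0.006,-0.006,-0.005,0.276,-0.073,1.144,5.872,4.931,-3.032,0.276
9,0.229,-0.422,0.524,0.777,0.004,-0.005,-0.004,-0.005,0.276,-0.074,1.144,5.837,4.930,-3.037,0.277
10,0.229,-0.422,0.524,0.777,0.005,-0.005,-0.003,-0.004,0.276,-0.074,1.144,5.810,4.930,-3.042,0.278
11,0.229,-0.422,0.525,0.777,0.005,-0.005,-0.003,-0.004,0.276,-0.074,1.144,-185.778,25.588,-45.484,14.398
12,0.210,-0.406,0.510,0.777,-1.946,1.599,-1.466,-0.081,0.260,-0.063,1.150,63.224,-0.963,9.551,-3.846
13,0.177,-0.380,0.483,0.773,-1.351,1.054,-1.266,-0.326,0.232,-0.045,1.160,50.119,1.117,6.376,-2.632
14,0.154,-0.362,0.461,0.767,-0.916,0.721,-0.864,-0.263,0.212,-0.032,1.167,39.888,2.371,4.059,-1.860
15,0.139,-0.350,0.448,0.763,-0.592,0.490,-0.484,-0.126,0.199,-0.023,1.171,31.923,3.135,2.351,-1.353
16,0.130,-0.341,0.441,0.761,-0.347,0.312,-0.199,-0.012,0.192,-0.018,1.173,25.738,3.613,1.078,-1.000
17,0.124,-0.337,0.439,0.762,-0.157,0.156,-0.047,0.019,0.188,-0.016,1.174,20.948,3.924,0.123,-0.726
18,0.123,-0.335,0.439,0.762,-0.011,0.011,0.006,0.002,0.186,-0.015,1.174,17.246,4.138,-0.589,-0.515
19,0.124,-0.336,0.439,0.762,0.091,-0.084,0.051,-0.006,0.187,-0.015,1.174,106.725,95.270,-50.317,14.838
20,0.127,-0.306,0.414,0.681,0.214,3.167,-2.437,-8.077,0.185,-0.022,1.182,-15.426,-22.945,13.245,-4.964
21,0.131,-0.249,0.381,0.550,0.172,2.441,-0.891,-5.043,0.179,-0.033,1.194,-10.845,-16.748,9.663,-4.033
22,0.134,-0.207,0.373,0.471,0.161,1.747,-0.041,-2.901,0.177,-0.042,1.200,-7.255,-11.885,6.711,-3.052
23,0.137,-0.179,0.375,0.427,0.189,1.062,0.236,-1.567,0.176,-0.048,1.202,-4.402,-8.069,4.379,-2.177
24,0.141,-0.163,0.381,0.404,0.220,0.498,0.297,-0.714,0.177,-0.054,1.202,-2.123,-5.080,2.546,-1.453
25,0.146,-0.158,0.386,0.395,0.245,0.064,0.271,-0.169,0.180,-0.058,1.202,-0.306,-2.738,1.115,-0.872
26,0.151,-0.159,0.391,0.395,0.261,-0.237,0.219,0.145,0.184,-0.062,1.201,1.138,-0.930,0.005,-0.397
27,0.156,-0.166,0.395,0.400,0.272,-0.457,0.129,0.289,0.188,-0.064,1.199,2.279,0.478,-0.851,-0.008
28,0.162,-0.177,0.397,0.406,0.275,-0.603,0.062,0.381,0.193,-0.066,1.198,3.173,1.577,-1.507,0.290
29,0.167,-0.190,0.397,0.415,0.271,-0.692,0.020,0.441,0.199,-0.067,1.196,3.869,2.433,-2.008,0.516
30,0.173,-0.204,0.398,0.424,0.260,-0.729,0.014,0.490,0.204,-0.068,1.194,4.406,3.101,-2.395,0.686
31,0.178,-0.219,0.398,0.434,0.247,-0.743,0.007,0.513,0.209,-0.069,1.192,4.817,3.619,-2.686,0.811
32,0.182,-0.234,0.398,0.444,0.233,-0.735,0.010,0.524,0.214,-0.069,1.190,5.128,4.020,-2.905,0.901
33,0.187,-0.248,0.399,0.455,0.220,-0.720,0.005,0.520,0.219,-0.069,1.189,5.360,4.329,-3.063,0.963
34,0.191,-0.262,0.399,0.465,0.205,-0.691,0.013,0.515,0.224,-0.069,1.187,5.532,4.564,-3.178,1.004
35,0.195,-0.276,0.399,0.475,0.192,-0.663,0.007,0.498,0.228,-0.069,1.185,5.656,4.744,-3.255,1.026
36,0.199,-0.288,0.399,0.485,0.178,-0.629,0.011,0.483,0.233,-0.069,1.183,5.745,4.878,-3.306,1.036
37,0.202,-0.301,0.400,0.495,0.166,-0.596,0.008,0.462,0.237,-0.069,1.181,5.806,4.978,-3.335,1.035
38,0.205,-0.312,0.400,0.504,0.154,-0.559,0.014,0.446,0.240,-0.069,1.180,5.846,5.051,-3.351,1.027
39,0.208,-0.323,0.400,0.513,0.143,-0.526,0.010,0.424,0.244,-0.069,1.178,5.872,5.103,-3.352,1.014
40,0.211,-0.333,0.401,0.521,0.132,-0.491,0.014,0.406,0.247,-0.069,1.176,5.887,5.139,-3.346,0.996
41,0.214,-0.342,0.401,0.529,0.122,-0.459,0.012,0.386,0.250,-0.069,1.175,5.894,5.163,-3.332,0.976
42,0.216,-0.351,0.401,0.536,0.113,-0.428,0.014,0.368,0.252,-0.069,1.174,5.895,5.178,-3.315,0.954
43,0.218,-0.359,0.402,0.544,0.104,-0.398,0.015,0.350,0.255,-0.069,1.172,5.892,5.185,-3.295,0.931
44,0.220,-0.367,0.402,0.550,0.096,-0.370,0.016,0.333,0.257,-0.069,1.171,5.888,5.188,-3.273,0.907
45,0.222,-0.374,0.402,0.557,0.089,-0.343,0.016,0.317,0.259,-0.069,1.170,,,,
# final tip position (m): 0.259 -0.069 1.170


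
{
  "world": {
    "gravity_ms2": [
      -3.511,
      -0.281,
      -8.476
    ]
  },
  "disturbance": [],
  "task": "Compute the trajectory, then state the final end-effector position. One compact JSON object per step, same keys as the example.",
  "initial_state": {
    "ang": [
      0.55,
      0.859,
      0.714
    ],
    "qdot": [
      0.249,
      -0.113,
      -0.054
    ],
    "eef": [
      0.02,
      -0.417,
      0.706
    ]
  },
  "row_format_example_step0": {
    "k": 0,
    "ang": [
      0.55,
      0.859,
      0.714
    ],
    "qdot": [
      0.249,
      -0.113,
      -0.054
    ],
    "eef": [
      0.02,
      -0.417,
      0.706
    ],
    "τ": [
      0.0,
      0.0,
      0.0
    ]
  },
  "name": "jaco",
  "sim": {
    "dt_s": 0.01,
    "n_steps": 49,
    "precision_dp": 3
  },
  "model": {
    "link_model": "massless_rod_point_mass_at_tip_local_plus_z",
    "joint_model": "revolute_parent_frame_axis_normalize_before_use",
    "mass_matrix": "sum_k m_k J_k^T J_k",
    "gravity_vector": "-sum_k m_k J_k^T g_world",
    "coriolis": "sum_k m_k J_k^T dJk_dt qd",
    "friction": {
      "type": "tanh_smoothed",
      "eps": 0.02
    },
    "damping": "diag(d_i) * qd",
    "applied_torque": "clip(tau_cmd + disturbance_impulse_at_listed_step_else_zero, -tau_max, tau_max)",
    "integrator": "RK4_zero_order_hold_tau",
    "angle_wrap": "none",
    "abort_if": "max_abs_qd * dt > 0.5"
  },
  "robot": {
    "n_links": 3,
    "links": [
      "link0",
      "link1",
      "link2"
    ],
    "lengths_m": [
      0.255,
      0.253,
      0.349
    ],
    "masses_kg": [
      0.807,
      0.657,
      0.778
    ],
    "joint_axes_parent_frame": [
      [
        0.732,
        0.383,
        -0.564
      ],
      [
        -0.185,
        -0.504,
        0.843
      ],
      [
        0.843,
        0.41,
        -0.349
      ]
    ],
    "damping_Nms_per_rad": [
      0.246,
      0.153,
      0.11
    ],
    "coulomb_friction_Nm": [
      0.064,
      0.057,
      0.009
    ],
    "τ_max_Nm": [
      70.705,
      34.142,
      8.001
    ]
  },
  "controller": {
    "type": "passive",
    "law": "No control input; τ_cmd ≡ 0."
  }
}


{"k":1,"ang":[0.553,0.861,0.715],"qdot":[0.315,0.426,0.248],"eef":[0.02,-0.418,0.705],"\u03c4":[0.0,0.0,0.0]}
{"k":2,"ang":[0.556,0.867,0.719],"qdot":[0.386,0.9,0.504],"eef":[0.02,-0.42,0.704],"\u03c4":[0.0,0.0,0.0]}
{"k":3,"ang":[0.561,0.879,0.725],"qdot":[0.46,1.326,0.725],"eef":[0.019,-0.422,0.702],"\u03c4":[0.0,0.0,0.0]}
{"k":4,"ang":[0.566,0.894,0.733],"qdot":[0.538,1.711,0.914],"eef":[0.019,-0.425,0.7],"\u03c4":[0.0,0.0,0.0]}
{"k":5,"ang":[0.571,0.913,0.743],"qdot":[0.62,2.059,1.075],"eef":[0.018,-0.427,0.697],"\u03c4":[0.0,0.0,0.0]}
{"k":6,"ang":[0.578,0.935,0.755],"qdot":[0.705,2.373,1.209],"eef":[0.017,-0.431,0.693],"\u03c4":[0.0,0.0,0.0]}
{"k":7,"ang":[0.585,0.96,0.767],"qdot":[0.794,2.655,1.319],"eef":[0.016,-0.434,0.69],"\u03c4":[0.0,0.0,0.0]}
{"k":8,"ang":[0.594,0.988,0.781],"qdot":[0.887,2.907,1.407],"eef":[0.014,-0.438,0.686],"\u03c4":[0.0,0.0,0.0]}
{"k":9,"ang":[0.603,1.018,0.795],"qdot":[0.983,3.13,1.474],"eef":[0.013,-0.442,0.681],"\u03c4":[0.0,0.0,0.0]}
{"k":10,"ang":[0.613,1.05,0.81],"qdot":[1.082,3.326,1.523],"eef":[0.011,-0.446,0.677],"\u03c4":[0.0,0.0,0.0]}
{"k":11,"ang":[0.625,1.084,0.826],"qdot":[1.185,3.495,1.555],"eef":[0.009,-0.451,0.672],"\u03c4":[0.0,0.0,0.0]}
{"k":12,"ang":[0.637,1.12,0.841],"qdot":[1.292,3.638,1.573],"eef":[0.007,-0.456,0.666],"\u03c4":[0.0,0.0,0.0]}
{"k":13,"ang":[0.651,1.157,0.857],"qdot":[1.401,3.757,1.577],"eef":[0.005,-0.461,0.661],"\u03c4":[0.0,0.0,0.0]}
{"k":14,"ang":[0.665,1.195,0.873],"qdot":[1.514,3.853,1.569],"eef":[0.003,-0.466,0.654],"\u03c4":[0.0,0.0,0.0]}
{"k":15,"ang":[0.681,1.234,0.889],"qdot":[1.63,3.927,1.552],"eef":[0.001,-0.472,0.648],"\u03c4":[0.0,0.0,0.0]}
{"k":16,"ang":[0.698,1.274,0.904],"qdot":[1.75,3.979,1.526],"eef":[-0.002,-0.478,0.641],"\u03c4":[0.0,0.0,0.0]}
{"k":17,"ang":[0.716,1.314,0.919],"qdot":[1.873,4.011,1.493],"eef":[-0.004,-0.485,0.634],"\u03c4":[0.0,0.0,0.0]}
{"k":18,"ang":[0.735,1.354,0.934],"qdot":[2.0,4.024,1.454],"eef":[-0.007,-0.492,0.627],"\u03c4":[0.0,0.0,0.0]}
{"k":19,"ang":[0.756,1.394,0.948],"qdot":[2.13,4.019,1.411],"eef":[-0.01,-0.499,0.619],"\u03c4":[0.0,0.0,0.0]}
{"k":20,"ang":[0.778,1.434,0.962],"qdot":[2.263,3.996,1.365],"eef":[-0.013,-0.506,0.61],"\u03c4":[0.0,0.0,0.0]}
{"k":21,"ang":[0.801,1.474,0.975],"qdot":[2.4,3.957,1.317],"eef":[-0.017,-0.514,0.601],"\u03c4":[0.0,0.0,0.0]}
{"k":22,"ang":[0.826,1.513,0.988],"qdot":[2.542,3.901,1.267],"eef":[-0.02,-0.522,0.592],"\u03c4":[0.0,0.0,0.0]}
{"k":23,"ang":[0.852,1.552,1.001],"qdot":[2.687,3.829,1.218],"eef":[-0.024,-0.531,0.582],"\u03c4":[0.0,0.0,0.0]}
{"k":24,"ang":[0.88,1.59,1.013],"qdot":[2.836,3.742,1.169],"eef":[-0.029,-0.54,0.571],"\u03c4":[0.0,0.0,0.0]}
{"k":25,"ang":[0.909,1.627,1.024],"qdot":[2.989,3.639,1.122],"eef":[-0.033,-0.549,0.56],"\u03c4":[0.0,0.0,0.0]}
{"k":26,"ang":[0.939,1.662,1.035],"qdot":[3.146,3.521,1.077],"eef":[-0.038,-0.558,0.548],"\u03c4":[0.0,0.0,0.0]}
{"k":27,"ang":[0.972,1.697,1.046],"qdot":[3.307,3.387,1.035],"eef":[-0.044,-0.568,0.535],"\u03c4":[0.0,0.0,0.0]}
{"k":28,"ang":[1.006,1.73,1.056],"qdot":[3.471,3.237,0.998],"eef":[-0.05,-0.578,0.522],"\u03c4":[0.0,0.0,0.0]}
{"k":29,"ang":[1.041,1.762,1.066],"qdot":[3.64,3.071,0.966],"eef":[-0.056,-0.588,0.508],"\u03c4":[0.0,0.0,0.0]}
{"k":30,"ang":[1.078,1.792,1.075],"qdot":[3.811,2.889,0.94],"eef":[-0.062,-0.598,0.493],"\u03c4":[0.0,0.0,0.0]}
{"k":31,"ang":[1.117,1.819,1.084],"qdot":[3.986,2.69,0.921],"eef":[-0.07,-0.609,0.477],"\u03c4":[0.0,0.0,0.0]}
{"k":32,"ang":[1.158,1.845,1.094],"qdot":[4.162,2.474,0.909],"eef":[-0.077,-0.619,0.46],"\u03c4":[0.0,0.0,0.0]}
{"k":33,"ang":[1.201,1.869,1.103],"qdot":[4.339,2.241,0.906],"eef":[-0.085,-0.629,0.442],"\u03c4":[0.0,0.0,0.0]}
{"k":34,"ang":[1.245,1.89,1.112],"qdot":[4.516,1.99,0.911],"eef":[-0.094,-0.64,0.423],"\u03c4":[0.0,0.0,0.0]}
{"k":35,"ang":[1.291,1.909,1.121],"qdot":[4.691,1.721,0.927],"eef":[-0.103,-0.65,0.403],"\u03c4":[0.0,0.0,0.0]}
{"k":36,"ang":[1.339,1.924,1.13],"qdot":[4.863,1.433,0.953],"eef":[-0.113,-0.659,0.381],"\u03c4":[0.0,0.0,0.0]}
{"k":37,"ang":[1.388,1.937,1.14],"qdot":[5.03,1.127,0.989],"eef":[-0.123,-0.669,0.359],"\u03c4":[0.0,0.0,0.0]}
{"k":38,"ang":[1.439,1.947,1.15],"qdot":[5.189,0.802,1.035],"eef":[-0.134,-0.677,0.335],"\u03c4":[0.0,0.0,0.0]}
{"k":39,"ang":[1.492,1.953,1.161],"qdot":[5.338,0.458,1.092],"eef":[-0.146,-0.685,0.31],"\u03c4":[0.0,0.0,0.0]}
{"k":40,"ang":[1.546,1.956,1.172],"qdot":[5.474,0.094,1.158],"eef":[-0.158,-0.693,0.284],"\u03c4":[0.0,0.0,0.0]}
{"k":41,"ang":[1.601,1.955,1.184],"qdot":[5.595,-0.235,1.256],"eef":[-0.171,-0.699,0.256],"\u03c4":[0.0,0.0,0.0]}
{"k":42,"ang":[1.658,1.951,1.197],"qdot":[5.699,-0.581,1.363],"eef":[-0.185,-0.703,0.228],"\u03c4":[0.0,0.0,0.0]}
{"k":43,"ang":[1.715,1.944,1.211],"qdot":[5.783,-0.953,1.471],"eef":[-0.2,-0.707,0.198],"\u03c4":[0.0,0.0,0.0]}
{"k":44,"ang":[1.774,1.932,1.227],"qdot":[5.845,-1.351,1.579],"eef":[-0.215,-0.708,0.167],"\u03c4":[0.0,0.0,0.0]}
{"k":45,"ang":[1.832,1.916,1.243],"qdot":[5.882,-1.775,1.687],"eef":[-0.231,-0.708,0.135],"\u03c4":[0.0,0.0,0.0]}
{"k":46,"ang":[1.891,1.896,1.26],"qdot":[5.892,-2.224,1.791],"eef":[-0.247,-0.706,0.102],"\u03c4":[0.0,0.0,0.0]}
{"k":47,"ang":[1.95,1.872,1.279],"qdot":[5.874,-2.696,1.891],"eef":[-0.265,-0.701,0.069],"\u03c4":[0.0,0.0,0.0]}
{"k":48,"ang":[2.008,1.842,1.298],"qdot":[5.828,-3.191,1.984],"eef":[-0.283,-0.694,0.035],"\u03c4":[0.0,0.0,0.0]}
{"k":49,"ang":[2.066,1.808,1.318],"qdot":[5.753,-3.706,2.07],"eef":[-0.301,-0.684,0.001]}
{"summary": "final eef position (m): -0.301 -0.684 0.001"}


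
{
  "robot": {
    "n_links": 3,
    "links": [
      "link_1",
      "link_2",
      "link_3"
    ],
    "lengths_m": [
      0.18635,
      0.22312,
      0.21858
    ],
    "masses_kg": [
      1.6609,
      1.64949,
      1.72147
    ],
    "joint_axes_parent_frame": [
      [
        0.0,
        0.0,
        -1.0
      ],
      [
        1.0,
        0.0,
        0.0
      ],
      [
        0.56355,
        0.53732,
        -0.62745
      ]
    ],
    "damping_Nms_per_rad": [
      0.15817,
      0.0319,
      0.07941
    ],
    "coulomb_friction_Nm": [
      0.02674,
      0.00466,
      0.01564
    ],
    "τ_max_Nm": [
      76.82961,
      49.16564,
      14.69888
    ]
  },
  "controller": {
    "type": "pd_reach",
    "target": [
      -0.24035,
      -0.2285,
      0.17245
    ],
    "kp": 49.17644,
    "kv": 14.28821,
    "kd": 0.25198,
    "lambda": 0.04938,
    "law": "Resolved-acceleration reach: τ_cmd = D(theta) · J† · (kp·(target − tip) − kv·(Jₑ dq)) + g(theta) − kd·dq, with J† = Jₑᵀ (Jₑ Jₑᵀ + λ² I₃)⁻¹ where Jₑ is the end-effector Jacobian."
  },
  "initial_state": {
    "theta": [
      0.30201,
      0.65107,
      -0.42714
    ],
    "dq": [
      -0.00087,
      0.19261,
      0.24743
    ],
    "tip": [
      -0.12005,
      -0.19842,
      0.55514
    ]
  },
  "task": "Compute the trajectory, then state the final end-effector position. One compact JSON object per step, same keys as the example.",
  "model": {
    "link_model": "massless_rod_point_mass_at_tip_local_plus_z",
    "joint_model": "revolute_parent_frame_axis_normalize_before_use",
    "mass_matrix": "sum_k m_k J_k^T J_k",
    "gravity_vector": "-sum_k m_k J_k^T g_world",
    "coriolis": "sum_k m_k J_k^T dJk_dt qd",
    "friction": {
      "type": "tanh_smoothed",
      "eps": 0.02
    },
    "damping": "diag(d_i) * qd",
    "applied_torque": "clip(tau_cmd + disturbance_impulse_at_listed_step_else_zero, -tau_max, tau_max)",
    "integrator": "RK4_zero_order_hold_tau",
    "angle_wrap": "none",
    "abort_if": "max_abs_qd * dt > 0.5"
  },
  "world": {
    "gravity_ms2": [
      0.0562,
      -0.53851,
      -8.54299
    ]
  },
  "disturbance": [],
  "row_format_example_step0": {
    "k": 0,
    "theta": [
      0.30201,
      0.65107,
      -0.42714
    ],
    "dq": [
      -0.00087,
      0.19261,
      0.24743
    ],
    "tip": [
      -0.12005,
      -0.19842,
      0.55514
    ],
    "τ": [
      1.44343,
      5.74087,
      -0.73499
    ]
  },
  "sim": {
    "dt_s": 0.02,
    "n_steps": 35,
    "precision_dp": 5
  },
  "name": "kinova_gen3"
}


{"k":1,"theta":[0.2963,0.66326,-0.44216],"dq":[-0.52683,1.01571,-1.67166],"tip":[-0.12179,-0.20137,0.55245],"\u03c4":[0.83396,2.32664,-0.19606]}
{"k":2,"theta":[0.28559,0.68837,-0.48143],"dq":[-0.53206,1.49294,-2.23284],"tip":[-0.12638,-0.2062,0.54675],"\u03c4":[0.44007,-0.44395,-0.16018]}
{"k":3,"theta":[0.27536,0.72122,-0.52861],"dq":[-0.48855,1.79385,-2.47888],"tip":[-0.13257,-0.21257,0.53886],"\u03c4":[0.19328,-2.59058,-0.18187]}
{"k":4,"theta":[0.26586,0.75894,-0.5795],"dq":[-0.46283,1.97985,-2.61399],"tip":[-0.13961,-0.2199,0.52927],"\u03c4":[0.05584,-4.24568,-0.19094]}
{"k":5,"theta":[0.25674,0.79955,-0.63243],"dq":[-0.45315,2.08432,-2.68802],"tip":[-0.147,-0.22766,0.51835],"\u03c4":[0.00025,-5.52318,-0.17881]}
{"k":6,"theta":[0.24776,0.84166,-0.68635],"dq":[-0.44959,2.12986,-2.71794],"tip":[-0.15439,-0.23546,0.5064],"\u03c4":[0.00369,-6.50811,-0.14729]}
{"k":7,"theta":[0.23889,0.88426,-0.74049],"dq":[-0.44478,2.13299,-2.71257],"tip":[-0.16157,-0.24302,0.49368],"\u03c4":[0.04622,-7.26361,-0.09972]}
{"k":8,"theta":[0.23017,0.92662,-0.79421],"dq":[-0.43483,2.1061,-2.67842],"tip":[-0.1684,-0.25013,0.48043],"\u03c4":[0.11075,-7.83777,-0.03947]}
{"k":9,"theta":[0.22171,0.96824,-0.84701],"dq":[-0.41846,2.0585,-2.62117],"tip":[-0.17483,-0.25667,0.46685],"\u03c4":[0.18344,-8.26827,0.03026]}
{"k":10,"theta":[0.21365,1.00878,-0.89848],"dq":[-0.39603,1.99712,-2.54603],"tip":[-0.18082,-0.26254,0.45312],"\u03c4":[0.25403,-8.58517,0.10647]}
{"k":11,"theta":[0.20607,1.04801,-0.94833],"dq":[-0.36873,1.92702,-2.45766],"tip":[-0.18637,-0.26773,0.43939],"\u03c4":[0.31571,-8.81266,0.18641]}
{"k":12,"theta":[0.19908,1.08578,-0.99632],"dq":[-0.33803,1.85188,-2.36014],"tip":[-0.1915,-0.27221,0.42578],"\u03c4":[0.36469,-8.97024,0.26767]}
{"k":13,"theta":[0.19271,1.12204,-1.04232],"dq":[-0.30545,1.77427,-2.25691],"tip":[-0.19623,-0.27599,0.4124],"\u03c4":[0.39956,-9.07348,0.34817]}
{"k":14,"theta":[0.18699,1.15674,-1.08624],"dq":[-0.27231,1.69594,-2.15077],"tip":[-0.2006,-0.27912,0.39933],"\u03c4":[0.4206,-9.13475,0.42624]}
{"k":15,"theta":[0.18192,1.18987,-1.12804],"dq":[-0.2397,1.6181,-2.04396],"tip":[-0.20463,-0.28163,0.38663],"\u03c4":[0.42918,-9.16376,0.50058]}
{"k":16,"theta":[0.17748,1.22147,-1.16773],"dq":[-0.20846,1.54149,-1.93823],"tip":[-0.20835,-0.28356,0.37434],"\u03c4":[0.42726,-9.16809,0.57029]}
{"k":17,"theta":[0.17365,1.25156,-1.20535],"dq":[-0.17919,1.46659,-1.83488],"tip":[-0.21178,-0.28497,0.36252],"\u03c4":[0.41702,-9.1536,0.63475]}
{"k":18,"theta":[0.17037,1.28016,-1.24094],"dq":[-0.15229,1.39368,-1.73487],"tip":[-0.21496,-0.28591,0.35117],"\u03c4":[0.4006,-9.12481,0.69364]}
{"k":19,"theta":[0.1676,1.30733,-1.27458],"dq":[-0.12798,1.3229,-1.63888],"tip":[-0.21789,-0.28643,0.34031],"\u03c4":[0.37997,-9.08518,0.74687]}
{"k":20,"theta":[0.16528,1.33311,-1.30636],"dq":[-0.10636,1.25432,-1.54735],"tip":[-0.22061,-0.28658,0.32996],"\u03c4":[0.35684,-9.03739,0.79451]}
{"k":21,"theta":[0.16336,1.35754,-1.33636],"dq":[-0.08742,1.18796,-1.46054],"tip":[-0.22312,-0.2864,0.3201],"\u03c4":[0.33262,-8.98349,0.83677]}
{"k":22,"theta":[0.1618,1.38067,-1.36469],"dq":[-0.07107,1.12382,-1.37857],"tip":[-0.22544,-0.28594,0.31075],"\u03c4":[0.30843,-8.92509,0.87395]}
{"k":23,"theta":[0.16054,1.40253,-1.39143],"dq":[-0.05718,1.06188,-1.30145],"tip":[-0.22759,-0.28525,0.30189],"\u03c4":[0.28513,-8.86343,0.90642]}
{"k":24,"theta":[0.15952,1.42318,-1.41668],"dq":[-0.04559,1.00212,-1.22915],"tip":[-0.22956,-0.28435,0.29351],"\u03c4":[0.26338,-8.7995,0.93459]}
{"k":25,"theta":[0.15872,1.44266,-1.44054],"dq":[-0.03615,0.94449,-1.1616],"tip":[-0.23139,-0.28329,0.2856],"\u03c4":[0.24369,-8.7341,0.95889]}
{"k":26,"theta":[0.15809,1.461,-1.46309],"dq":[-0.02869,0.88898,-1.09869],"tip":[-0.23306,-0.28209,0.27814],"\u03c4":[0.22643,-8.66788,0.97975]}
{"k":27,"theta":[0.15758,1.47825,-1.48444],"dq":[-0.02304,0.83556,-1.04024],"tip":[-0.2346,-0.28078,0.27113],"\u03c4":[0.21182,-8.60134,0.99757]}
{"k":28,"theta":[0.15717,1.49446,-1.50467],"dq":[-0.01898,0.78421,-0.98596],"tip":[-0.23601,-0.27938,0.26453],"\u03c4":[0.19988,-8.53493,1.01275]}
{"k":29,"theta":[0.15683,1.50966,-1.52385],"dq":[-0.01622,0.73494,-0.93548],"tip":[-0.2373,-0.27793,0.25833],"\u03c4":[0.19042,-8.46899,1.0256]}
{"k":30,"theta":[0.15653,1.52389,-1.54205],"dq":[-0.01451,0.68775,-0.88838],"tip":[-0.23848,-0.27642,0.25252],"\u03c4":[0.18316,-8.40381,1.03643]}
{"k":31,"theta":[0.15626,1.53721,-1.55935],"dq":[-0.01361,0.64264,-0.84432],"tip":[-0.23954,-0.2749,0.24708],"\u03c4":[0.17775,-8.33967,1.04555]}
{"k":32,"theta":[0.156,1.54964,-1.57579],"dq":[-0.01332,0.59961,-0.80303],"tip":[-0.24051,-0.27336,0.24198],"\u03c4":[0.17389,-8.27678,1.05323]}
{"k":33,"theta":[0.15573,1.56123,-1.59144],"dq":[-0.01351,0.55862,-0.76429],"tip":[-0.24139,-0.27181,0.23722],"\u03c4":[0.1713,-8.21534,1.05971]}
{"k":34,"theta":[0.15547,1.57202,-1.60634],"dq":[-0.01405,0.51966,-0.72791],"tip":[-0.24218,-0.27028,0.23277],"\u03c4":[0.16978,-8.15549,1.06525]}
{"k":35,"theta":[0.15518,1.58205,-1.62053],"dq":[-0.01487,0.48266,-0.69374],"tip":[-0.24289,-0.26877,0.22861]}
{"summary": "final tip position (m): -0.24289 -0.26877 0.22861"}


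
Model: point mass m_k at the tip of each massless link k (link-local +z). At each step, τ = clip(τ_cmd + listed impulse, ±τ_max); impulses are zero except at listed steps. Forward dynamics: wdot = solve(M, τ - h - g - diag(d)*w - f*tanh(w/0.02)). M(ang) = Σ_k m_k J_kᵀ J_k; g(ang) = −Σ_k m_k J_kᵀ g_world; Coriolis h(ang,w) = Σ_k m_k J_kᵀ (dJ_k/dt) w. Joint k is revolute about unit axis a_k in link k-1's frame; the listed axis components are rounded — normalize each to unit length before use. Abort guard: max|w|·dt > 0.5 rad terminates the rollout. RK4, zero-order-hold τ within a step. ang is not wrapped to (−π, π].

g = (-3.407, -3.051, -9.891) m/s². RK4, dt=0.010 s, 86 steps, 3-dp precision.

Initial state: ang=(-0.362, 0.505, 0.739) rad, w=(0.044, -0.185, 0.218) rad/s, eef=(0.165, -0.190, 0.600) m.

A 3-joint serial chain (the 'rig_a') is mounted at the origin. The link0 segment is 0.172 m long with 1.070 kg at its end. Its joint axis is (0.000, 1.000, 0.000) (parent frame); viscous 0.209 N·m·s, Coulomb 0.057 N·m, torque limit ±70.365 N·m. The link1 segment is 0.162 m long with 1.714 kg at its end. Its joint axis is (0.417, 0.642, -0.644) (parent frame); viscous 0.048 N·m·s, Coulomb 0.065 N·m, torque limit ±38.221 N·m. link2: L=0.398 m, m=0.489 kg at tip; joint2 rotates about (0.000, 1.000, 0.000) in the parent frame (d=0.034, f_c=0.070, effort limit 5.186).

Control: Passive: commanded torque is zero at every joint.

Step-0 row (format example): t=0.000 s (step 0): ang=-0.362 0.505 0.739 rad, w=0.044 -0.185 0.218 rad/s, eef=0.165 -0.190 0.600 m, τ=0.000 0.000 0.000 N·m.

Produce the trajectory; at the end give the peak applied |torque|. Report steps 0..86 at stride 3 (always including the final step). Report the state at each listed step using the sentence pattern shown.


t=0.030 s (step 3): ang=-0.372 0.509 0.757 rad, w=-0.679 0.433 0.983 rad/s, eef=0.165 -0.192 0.596 m, τ=0.000 0.000 0.000 N·m.
t=0.060 s (step 6): ang=-0.403 0.531 0.797 rad, w=-1.385 1.044 1.688 rad/s, eef=0.163 -0.200 0.584 m, τ=0.000 0.000 0.000 N·m.
t=0.090 s (step 9): ang=-0.455 0.572 0.857 rad, w=-2.090 1.679 2.282 rad/s, eef=0.158 -0.215 0.565 m, τ=0.000 0.000 0.000 N·m.
t=0.120 s (step 12): ang=-0.528 0.632 0.932 rad, w=-2.812 2.372 2.698 rad/s, eef=0.149 -0.235 0.536 m, τ=0.000 0.000 0.000 N·m.
t=0.150 s (step 15): ang=-0.624 0.715 1.017 rad, w=-3.574 3.158 2.852 rad/s, eef=0.136 -0.260 0.499 m, τ=0.000 0.000 0.000 N·m.
t=0.180 s (step 18): ang=-0.743 0.823 1.100 rad, w=-4.411 4.051 2.644 rad/s, eef=0.118 -0.287 0.452 m, τ=0.000 0.000 0.000 N·m.
t=0.210 s (step 21): ang=-0.890 0.959 1.171 rad, w=-5.366 5.009 1.989 rad/s, eef=0.095 -0.315 0.397 m, τ=0.000 0.000 0.000 N·m.
t=0.240 s (step 24): ang=-1.067 1.123 1.215 rad, w=-6.488 5.875 0.878 rad/s, eef=0.070 -0.343 0.335 m, τ=0.000 0.000 0.000 N·m.
t=0.270 s (step 27): ang=-1.281 1.307 1.220 rad, w=-7.838 6.346 -0.517 rad/s, eef=0.043 -0.370 0.270 m, τ=0.000 0.000 0.000 N·m.
t=0.300 s (step 30): ang=-1.540 1.496 1.184 rad, w=-9.451 6.065 -1.845 rad/s, eef=0.019 -0.394 0.209 m, τ=0.000 0.000 0.000 N·m.
t=0.330 s (step 33): ang=-1.850 1.661 1.115 rad, w=-11.212 4.741 -2.649 rad/s, eef=-0.005 -0.417 0.157 m, τ=0.000 0.000 0.000 N·m.
t=0.360 s (step 36): ang=-2.210 1.768 1.037 rad, w=-12.705 2.225 -2.273 rad/s, eef=-0.034 -0.436 0.120 m, τ=0.000 0.000 0.000 N·m.
t=0.390 s (step 39): ang=-2.602 1.784 0.996 rad, w=-13.195 -1.271 -0.215 rad/s, eef=-0.079 -0.446 0.090 m, τ=0.000 0.000 0.000 N·m.
t=0.420 s (step 42): ang=-2.984 1.690 1.035 rad, w=-11.963 -4.935 2.862 rad/s, eef=-0.143 -0.436 0.046 m, τ=0.000 0.000 0.000 N·m.
t=0.450 s (step 45): ang=-3.303 1.494 1.159 rad, w=-9.090 -8.021 5.110 rad/s, eef=-0.210 -0.400 -0.030 m, τ=0.000 0.000 0.000 N·m.
t=0.480 s (step 48): ang=-3.523 1.216 1.316 rad, w=-5.504 -10.431 4.920 rad/s, eef=-0.256 -0.338 -0.140 m, τ=0.000 0.000 0.000 N·m.
t=0.510 s (step 51): ang=-3.635 0.877 1.426 rad, w=-2.100 -11.936 1.994 rad/s, eef=-0.267 -0.260 -0.271 m, τ=0.000 0.000 0.000 N·m.
t=0.540 s (step 54): ang=-3.655 0.516 1.417 rad, w=0.643 -11.816 -2.845 rad/s, eef=-0.243 -0.169 -0.412 m, τ=0.000 0.000 0.000 N·m.
t=0.570 s (step 57): ang=-3.603 0.182 1.252 rad, w=2.813 -10.387 -8.087 rad/s, eef=-0.180 -0.066 -0.548 m, τ=0.000 0.000 0.000 N·m.
t=0.600 s (step 60): ang=-3.486 -0.115 0.942 rad, w=5.059 -9.760 -12.272 rad/s, eef=-0.074 0.042 -0.653 m, τ=0.000 0.000 0.000 N·m.
t=0.630 s (step 63): ang=-3.291 -0.446 0.549 rad, w=8.185 -13.517 -12.873 rad/s, eef=0.065 0.133 -0.695 m, τ=0.000 0.000 0.000 N·m.
t=0.660 s (step 66): ang=-2.990 -1.012 0.293 rad, w=10.771 -23.493 -1.832 rad/s, eef=0.198 0.164 -0.651 m, τ=0.000 0.000 0.000 N·m.
t=0.690 s (step 69): ang=-2.742 -1.636 0.365 rad, w=5.848 -17.135 4.186 rad/s, eef=0.275 0.119 -0.576 m, τ=0.000 0.000 0.000 N·m.
t=0.720 s (step 72): ang=-2.611 -2.069 0.485 rad, w=3.166 -12.263 3.528 rad/s, eef=0.324 0.053 -0.505 m, τ=0.000 0.000 0.000 N·m.
t=0.750 s (step 75): ang=-2.540 -2.393 0.569 rad, w=1.732 -9.558 2.072 rad/s, eef=0.356 -0.021 -0.437 m, τ=0.000 0.000 0.000 N·m.
t=0.780 s (step 78): ang=-2.503 -2.651 0.609 rad, w=0.784 -7.783 0.567 rad/s, eef=0.373 -0.100 -0.371 m, τ=0.000 0.000 0.000 N·m.
t=0.810 s (step 81): ang=-2.490 -2.865 0.605 rad, w=0.076 -6.536 -0.737 rad/s, eef=0.373 -0.182 -0.309 m, τ=0.000 0.000 0.000 N·m.
t=0.840 s (step 84): ang=-2.497 -3.047 0.567 rad, w=-0.491 -5.670 -1.760 rad/s, eef=0.356 -0.264 -0.251 m, τ=0.000 0.000 0.000 N·m.
t=0.860 s (step 86): ang=-2.510 -3.157 0.527 rad, w=-0.841 -5.280 -2.279 rad/s, eef=0.335 -0.316 -0.215 m.
max |τ| (N·m): 0.000


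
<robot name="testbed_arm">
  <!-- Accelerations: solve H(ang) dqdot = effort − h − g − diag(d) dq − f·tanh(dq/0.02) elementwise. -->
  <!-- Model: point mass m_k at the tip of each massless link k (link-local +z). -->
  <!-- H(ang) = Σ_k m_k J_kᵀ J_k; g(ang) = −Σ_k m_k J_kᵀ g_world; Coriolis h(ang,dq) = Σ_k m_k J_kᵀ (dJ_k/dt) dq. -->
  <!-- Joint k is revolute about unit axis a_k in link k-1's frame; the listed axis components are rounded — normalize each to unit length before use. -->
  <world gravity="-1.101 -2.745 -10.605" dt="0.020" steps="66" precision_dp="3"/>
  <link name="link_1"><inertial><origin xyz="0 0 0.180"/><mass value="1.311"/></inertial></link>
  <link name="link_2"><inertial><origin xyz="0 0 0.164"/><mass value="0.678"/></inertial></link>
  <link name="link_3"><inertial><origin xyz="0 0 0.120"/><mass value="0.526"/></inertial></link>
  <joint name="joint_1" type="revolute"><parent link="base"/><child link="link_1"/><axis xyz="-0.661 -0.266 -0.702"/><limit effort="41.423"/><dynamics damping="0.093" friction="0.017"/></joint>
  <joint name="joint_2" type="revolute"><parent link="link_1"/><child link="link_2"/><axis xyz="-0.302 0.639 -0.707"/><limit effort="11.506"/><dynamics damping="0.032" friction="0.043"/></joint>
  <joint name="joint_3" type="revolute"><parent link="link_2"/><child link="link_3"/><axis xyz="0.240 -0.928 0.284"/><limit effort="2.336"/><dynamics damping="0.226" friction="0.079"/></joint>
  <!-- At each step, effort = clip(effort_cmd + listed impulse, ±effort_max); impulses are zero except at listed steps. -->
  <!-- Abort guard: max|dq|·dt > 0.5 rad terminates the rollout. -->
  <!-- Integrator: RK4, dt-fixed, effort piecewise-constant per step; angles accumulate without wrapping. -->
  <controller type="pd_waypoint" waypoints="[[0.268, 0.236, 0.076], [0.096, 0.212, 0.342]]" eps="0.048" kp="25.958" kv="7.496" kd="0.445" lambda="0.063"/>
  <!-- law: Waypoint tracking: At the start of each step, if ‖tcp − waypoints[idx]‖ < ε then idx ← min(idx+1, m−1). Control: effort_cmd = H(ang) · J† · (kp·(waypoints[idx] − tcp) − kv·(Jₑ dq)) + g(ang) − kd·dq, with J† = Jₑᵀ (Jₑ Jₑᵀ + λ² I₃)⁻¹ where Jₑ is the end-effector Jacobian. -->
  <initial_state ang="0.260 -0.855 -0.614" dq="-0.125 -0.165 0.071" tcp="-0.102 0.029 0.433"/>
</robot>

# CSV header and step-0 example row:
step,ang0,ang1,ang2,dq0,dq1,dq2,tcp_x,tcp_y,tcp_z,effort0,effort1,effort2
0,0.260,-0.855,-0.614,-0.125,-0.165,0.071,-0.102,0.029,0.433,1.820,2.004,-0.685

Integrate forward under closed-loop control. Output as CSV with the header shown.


step,ang0,ang1,ang2,dq0,dq1,dq2,tcp_x,tcp_y,tcp_z,effort0,effort1,effort2
1,0.259,-0.859,-0.628,-0.042,0.275,-0.371,-0.101,0.029,0.432,1.586,1.671,-0.428
2,0.259,-0.849,-0.634,0.046,0.615,-0.290,-0.100,0.030,0.433,1.406,1.446,-0.434
3,0.261,-0.837,-0.644,0.150,0.642,-0.575,-0.097,0.033,0.433,1.236,1.376,-0.279
4,0.264,-0.821,-0.651,0.227,0.811,-0.450,-0.094,0.036,0.434,1.112,1.260,-0.316
5,0.270,-0.805,-0.660,0.308,0.842,-0.497,-0.091,0.040,0.434,0.995,1.212,-0.276
6,0.277,-0.787,-0.669,0.377,0.900,-0.454,-0.089,0.045,0.434,0.898,1.157,-0.279
7,0.285,-0.770,-0.679,0.445,0.892,-0.529,-0.086,0.050,0.435,0.805,1.131,-0.228
8,0.294,-0.751,-0.688,0.500,0.961,-0.432,-0.082,0.055,0.435,0.730,1.074,-0.256
9,0.305,-0.732,-0.699,0.563,0.913,-0.572,-0.079,0.061,0.434,0.649,1.066,-0.175
10,0.317,-0.713,-0.707,0.607,1.021,-0.377,-0.076,0.067,0.434,0.587,0.994,-0.247
11,0.329,-0.694,-0.719,0.671,0.907,-0.649,-0.073,0.073,0.434,0.507,1.013,-0.105
12,0.343,-0.673,-0.726,0.711,1.027,-0.440,-0.069,0.079,0.433,0.450,0.933,-0.183
13,0.358,-0.653,-0.737,0.768,0.976,-0.559,-0.066,0.086,0.432,0.378,0.927,-0.110
14,0.374,-0.633,-0.745,0.811,1.062,-0.383,-0.062,0.093,0.431,0.317,0.863,-0.173
15,0.390,-0.613,-0.756,0.872,0.958,-0.618,-0.058,0.100,0.430,0.240,0.876,-0.047
16,0.408,-0.591,-0.764,0.910,1.106,-0.305,-0.055,0.107,0.429,0.181,0.785,-0.173
17,0.427,-0.572,-0.775,0.980,0.925,-0.703,-0.051,0.114,0.427,0.095,0.830,0.029
18,0.447,-0.550,-0.781,1.014,1.115,-0.304,-0.047,0.121,0.425,0.035,0.720,-0.135
19,0.468,-0.530,-0.792,1.085,0.939,-0.676,-0.043,0.128,0.423,-0.054,0.762,0.054
20,0.490,-0.508,-0.798,1.123,1.106,-0.309,-0.039,0.135,0.421,-0.121,0.661,-0.096
21,0.513,-0.488,-0.809,1.192,0.948,-0.631,-0.034,0.143,0.418,-0.212,0.697,0.069
22,0.537,-0.466,-0.815,1.235,1.079,-0.329,-0.030,0.150,0.416,-0.287,0.612,-0.052
23,0.562,-0.446,-0.825,1.301,0.958,-0.557,-0.026,0.158,0.413,-0.381,0.633,0.071
24,0.589,-0.425,-0.831,1.346,1.060,-0.291,-0.021,0.165,0.410,-0.463,0.561,-0.035
25,0.616,-0.406,-0.841,1.413,0.923,-0.552,-0.016,0.172,0.406,-0.562,0.591,0.101
26,0.645,-0.385,-0.846,1.459,1.007,-0.327,-0.012,0.180,0.403,-0.650,0.527,0.013
27,0.675,-0.366,-0.854,1.519,0.926,-0.445,-0.007,0.187,0.399,-0.749,0.536,0.082
28,0.706,-0.347,-0.861,1.565,0.980,-0.251,-0.002,0.194,0.395,-0.843,0.490,0.006
29,0.737,-0.329,-0.869,1.626,0.850,-0.475,0.003,0.202,0.391,-0.948,0.521,0.123
30,0.770,-0.310,-0.874,1.669,0.904,-0.294,0.008,0.209,0.386,-1.046,0.476,0.052
31,0.804,-0.293,-0.880,1.719,0.840,-0.349,0.013,0.216,0.381,-1.150,0.484,0.088
32,0.839,-0.276,-0.886,1.761,0.848,-0.236,0.018,0.223,0.377,-1.252,0.464,0.046
33,0.875,-0.260,-0.892,1.808,0.759,-0.347,0.023,0.230,0.372,-1.358,0.487,0.106
34,0.911,-0.244,-0.896,1.840,0.796,-0.161,0.028,0.237,0.366,-1.459,0.459,0.028
35,0.948,-0.230,-0.902,1.884,0.664,-0.366,0.034,0.243,0.361,-1.567,0.503,0.129
36,0.986,-0.215,-0.905,1.910,0.694,-0.209,0.039,0.250,0.355,-1.668,0.481,0.062
37,1.025,-0.202,-0.910,1.939,0.635,-0.228,0.045,0.256,0.350,-1.770,0.500,0.075
38,1.063,-0.189,-0.914,1.960,0.614,-0.161,0.050,0.262,0.344,-1.870,0.506,0.047
39,1.103,-0.178,-0.917,1.980,0.545,-0.208,0.056,0.268,0.338,-1.970,0.534,0.071
40,1.143,-0.167,-0.920,1.991,0.539,-0.108,0.061,0.274,0.331,-2.065,0.537,0.025
41,1.182,-0.157,-0.924,2.003,0.453,-0.200,0.067,0.279,0.325,-2.160,0.577,0.068
42,1.222,-0.148,-0.926,2.007,0.419,-0.188,0.073,0.284,0.319,-2.251,0.594,0.061
43,1.263,-0.139,-0.927,2.006,0.381,-0.181,0.079,0.289,0.313,-2.337,0.616,0.056
44,1.302,-0.131,-0.929,2.002,0.338,-0.188,0.085,0.294,0.306,-2.420,0.642,0.057
45,1.342,-0.124,-0.930,1.997,0.254,-0.314,0.090,0.299,0.300,-2.500,0.684,0.113
46,1.382,-0.117,-0.931,1.978,0.290,-0.151,0.096,0.303,0.293,-2.572,0.679,0.033
47,1.421,-0.111,-0.932,1.965,0.182,-0.321,0.102,0.307,0.287,-2.643,0.736,0.107
48,1.460,-0.105,-0.931,1.936,0.244,-0.088,0.108,0.311,0.280,-2.705,0.724,-0.006
49,1.498,-0.100,-0.933,1.916,0.127,-0.269,0.115,0.314,0.274,-2.766,0.788,0.072
50,1.536,-0.095,-0.932,1.882,0.171,-0.098,0.121,0.317,0.268,-2.818,0.784,-0.013
51,1.574,-0.092,-0.932,1.857,0.063,-0.296,0.127,0.320,0.261,-2.870,0.844,0.072
52,1.610,-0.088,-0.930,1.813,0.173,-0.005,0.133,0.322,0.255,-2.911,0.812,-0.069
53,1.646,-0.086,-0.934,1.779,0.094,-0.086,0.138,0.324,0.249,-2.949,0.865,-0.038
54,1.681,-0.084,-0.934,1.746,0.024,-0.238,0.144,0.326,0.243,-2.985,0.908,0.026
55,1.715,-0.081,-0.932,1.699,0.097,-0.032,0.150,0.328,0.237,-3.013,0.893,-0.077
56,1.749,-0.079,-0.931,1.665,-0.026,-0.286,0.156,0.329,0.231,-3.041,0.961,0.033
57,1.782,-0.076,-0.928,1.612,0.109,0.054,0.162,0.331,0.226,-3.058,0.920,-0.131
58,1.814,-0.076,-0.933,1.571,0.039,-0.046,0.167,0.331,0.220,-3.073,0.968,-0.091
59,1.844,-0.075,-0.932,1.533,-0.055,-0.235,0.173,0.332,0.215,-3.088,1.024,-0.011
60,1.874,-0.073,-0.929,1.480,0.050,0.022,0.178,0.333,0.210,-3.095,0.995,-0.137
61,1.904,-0.074,-0.933,1.434,0.026,0.025,0.183,0.333,0.205,-3.099,1.024,-0.145
62,1.932,-0.075,-0.937,1.389,0.012,0.034,0.188,0.332,0.200,-3.101,1.046,-0.155
63,1.960,-0.077,-0.941,1.344,-0.000,0.031,0.193,0.332,0.195,-3.100,1.066,-0.159
64,1.986,-0.078,-0.945,1.300,-0.003,0.040,0.198,0.332,0.191,-3.097,1.082,-0.168
65,2.012,-0.080,-0.948,1.257,-0.012,0.032,0.202,0.331,0.187,-3.092,1.100,-0.169
66,2.037,-0.082,-0.952,1.214,-0.011,0.045,0.207,0.330,0.183,,,


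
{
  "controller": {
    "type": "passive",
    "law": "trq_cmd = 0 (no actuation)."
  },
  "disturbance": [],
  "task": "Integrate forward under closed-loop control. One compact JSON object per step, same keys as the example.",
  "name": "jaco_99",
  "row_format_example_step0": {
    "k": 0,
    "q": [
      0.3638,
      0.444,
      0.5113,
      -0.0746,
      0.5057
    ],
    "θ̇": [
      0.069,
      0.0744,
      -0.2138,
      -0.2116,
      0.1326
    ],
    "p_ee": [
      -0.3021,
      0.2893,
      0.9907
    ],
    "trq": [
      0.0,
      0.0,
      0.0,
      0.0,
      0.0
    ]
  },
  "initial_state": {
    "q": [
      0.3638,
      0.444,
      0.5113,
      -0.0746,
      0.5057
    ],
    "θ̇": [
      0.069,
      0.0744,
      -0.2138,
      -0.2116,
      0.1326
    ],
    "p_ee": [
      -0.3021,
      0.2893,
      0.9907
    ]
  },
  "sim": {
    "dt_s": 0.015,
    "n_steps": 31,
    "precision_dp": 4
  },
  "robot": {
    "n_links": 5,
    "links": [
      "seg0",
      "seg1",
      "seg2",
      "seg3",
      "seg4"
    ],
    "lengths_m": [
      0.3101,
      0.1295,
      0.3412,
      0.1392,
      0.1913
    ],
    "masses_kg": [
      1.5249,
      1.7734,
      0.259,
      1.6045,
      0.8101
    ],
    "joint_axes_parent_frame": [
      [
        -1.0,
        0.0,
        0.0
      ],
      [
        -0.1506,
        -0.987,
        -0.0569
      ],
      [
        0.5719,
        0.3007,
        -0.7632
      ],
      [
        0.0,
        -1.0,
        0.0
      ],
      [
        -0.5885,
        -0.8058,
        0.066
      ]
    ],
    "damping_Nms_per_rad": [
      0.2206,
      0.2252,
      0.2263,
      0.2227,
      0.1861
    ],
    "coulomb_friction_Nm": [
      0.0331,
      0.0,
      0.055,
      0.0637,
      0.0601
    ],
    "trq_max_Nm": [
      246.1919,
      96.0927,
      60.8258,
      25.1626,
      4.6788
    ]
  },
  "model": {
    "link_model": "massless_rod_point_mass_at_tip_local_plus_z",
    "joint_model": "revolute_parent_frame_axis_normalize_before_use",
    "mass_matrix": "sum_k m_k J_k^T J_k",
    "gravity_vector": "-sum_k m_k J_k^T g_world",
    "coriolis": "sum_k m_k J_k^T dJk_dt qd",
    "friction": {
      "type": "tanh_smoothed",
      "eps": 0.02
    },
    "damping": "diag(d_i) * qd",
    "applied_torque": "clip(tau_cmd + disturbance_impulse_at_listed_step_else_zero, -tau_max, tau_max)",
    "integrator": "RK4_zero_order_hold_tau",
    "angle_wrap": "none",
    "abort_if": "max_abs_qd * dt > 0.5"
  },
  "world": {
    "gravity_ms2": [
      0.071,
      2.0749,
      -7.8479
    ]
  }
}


{"k":1,"q":[0.3666,0.446,0.5121,-0.0786,0.51],"\u03b8\u0307":[0.2959,0.1932,0.3097,-0.3064,0.4236],"p_ee":[-0.3028,0.292,0.9894],"trq":[0.0,0.0,0.0,0.0,0.0]}
{"k":2,"q":[0.3726,0.4497,0.5204,-0.0835,0.5179],"\u03b8\u0307":[0.5124,0.2959,0.7851,-0.3454,0.6158],"p_ee":[-0.3038,0.2954,0.9873],"trq":[0.0,0.0,0.0,0.0,0.0]}
{"k":3,"q":[0.3819,0.4549,0.5355,-0.0888,0.5282],"\u03b8\u0307":[0.7213,0.3874,1.2201,-0.3596,0.7456],"p_ee":[-0.3054,0.2997,0.9844],"trq":[0.0,0.0,0.0,0.0,0.0]}
{"k":4,"q":[0.3942,0.4613,0.5568,-0.0943,0.5401],"\u03b8\u0307":[0.9244,0.4699,1.6181,-0.3662,0.8325],"p_ee":[-0.3073,0.3047,0.9806],"trq":[0.0,0.0,0.0,0.0,0.0]}
{"k":5,"q":[0.4096,0.4689,0.5838,-0.0998,0.553],"\u03b8\u0307":[1.1231,0.5442,1.9822,-0.3738,0.8872],"p_ee":[-0.3097,0.3105,0.9761],"trq":[0.0,0.0,0.0,0.0,0.0]}
{"k":6,"q":[0.4279,0.4776,0.6161,-0.1055,0.5666],"\u03b8\u0307":[1.3186,0.6105,2.3156,-0.3864,0.9161],"p_ee":[-0.3124,0.3171,0.9707],"trq":[0.0,0.0,0.0,0.0,0.0]}
{"k":7,"q":[0.4492,0.4872,0.6532,-0.1114,0.5804],"\u03b8\u0307":[1.5123,0.6689,2.6204,-0.4059,0.9224],"p_ee":[-0.3155,0.3244,0.9645],"trq":[0.0,0.0,0.0,0.0,0.0]}
{"k":8,"q":[0.4733,0.4976,0.6946,-0.1177,0.5942],"\u03b8\u0307":[1.705,0.7195,2.8982,-0.4326,0.9079],"p_ee":[-0.3189,0.3324,0.9574],"trq":[0.0,0.0,0.0,0.0,0.0]}
{"k":9,"q":[0.5003,0.5087,0.74,-0.1245,0.6075],"\u03b8\u0307":[1.8976,0.7623,3.1499,-0.4662,0.8731],"p_ee":[-0.3226,0.3411,0.9494],"trq":[0.0,0.0,0.0,0.0,0.0]}
{"k":10,"q":[0.5302,0.5204,0.789,-0.1317,0.6202],"\u03b8\u0307":[2.0905,0.7972,3.3759,-0.5056,0.8178],"p_ee":[-0.3266,0.3505,0.9405],"trq":[0.0,0.0,0.0,0.0,0.0]}
{"k":11,"q":[0.563,0.5326,0.8411,-0.1396,0.632],"\u03b8\u0307":[2.2843,0.8244,3.576,-0.5492,0.7413],"p_ee":[-0.3307,0.3606,0.9304],"trq":[0.0,0.0,0.0,0.0,0.0]}
{"k":12,"q":[0.5987,0.5451,0.8961,-0.1482,0.6424],"\u03b8\u0307":[2.4792,0.844,3.75,-0.5951,0.6427],"p_ee":[-0.3351,0.3713,0.9193],"trq":[0.0,0.0,0.0,0.0,0.0]}
{"k":13,"q":[0.6374,0.5579,0.9535,-0.1575,0.6511],"\u03b8\u0307":[2.6755,0.8561,3.8972,-0.6406,0.5209],"p_ee":[-0.3397,0.3826,0.907],"trq":[0.0,0.0,0.0,0.0,0.0]}
{"k":14,"q":[0.679,0.5708,1.0129,-0.1674,0.6579],"\u03b8\u0307":[2.8734,0.8608,4.0172,-0.6827,0.3751],"p_ee":[-0.3444,0.3945,0.8935],"trq":[0.0,0.0,0.0,0.0,0.0]}
{"k":15,"q":[0.7236,0.5837,1.0739,-0.1779,0.6623],"\u03b8\u0307":[3.073,0.8581,4.1094,-0.7183,0.2047],"p_ee":[-0.3493,0.407,0.8786],"trq":[0.0,0.0,0.0,0.0,0.0]}
{"k":16,"q":[0.7712,0.5965,1.136,-0.1889,0.6639],"\u03b8\u0307":[3.2742,0.8494,4.1718,-0.7505,0.0177],"p_ee":[-0.3543,0.42,0.8624],"trq":[0.0,0.0,0.0,0.0,0.0]}
{"k":17,"q":[0.8218,0.6092,1.1988,-0.2007,0.6632],"\u03b8\u0307":[3.4746,0.8485,4.1912,-0.8381,-0.0935],"p_ee":[-0.3593,0.4337,0.8445],"trq":[0.0,0.0,0.0,0.0,0.0]}
{"k":18,"q":[0.8755,0.6218,1.2617,-0.2137,0.6608],"\u03b8\u0307":[3.6784,0.8306,4.1949,-0.8728,-0.2368],"p_ee":[-0.3644,0.448,0.825],"trq":[0.0,0.0,0.0,0.0,0.0]}
{"k":19,"q":[0.9322,0.634,1.3246,-0.2267,0.6558],"\u03b8\u0307":[3.8854,0.7938,4.182,-0.8504,-0.4333],"p_ee":[-0.3695,0.4629,0.8036],"trq":[0.0,0.0,0.0,0.0,0.0]}
{"k":20,"q":[0.9921,0.6456,1.3871,-0.239,0.6476],"\u03b8\u0307":[4.0945,0.7404,4.1477,-0.7879,-0.6656],"p_ee":[-0.3745,0.4785,0.7804],"trq":[0.0,0.0,0.0,0.0,0.0]}
{"k":21,"q":[1.0551,0.6562,1.4489,-0.2501,0.6357],"\u03b8\u0307":[4.305,0.6691,4.0911,-0.6913,-0.9241],"p_ee":[-0.3794,0.4947,0.7552],"trq":[0.0,0.0,0.0,0.0,0.0]}
{"k":22,"q":[1.1212,0.6655,1.5097,-0.2596,0.6198],"\u03b8\u0307":[4.5155,0.5759,4.013,-0.5626,-1.2017],"p_ee":[-0.3842,0.5117,0.7279],"trq":[0.0,0.0,0.0,0.0,0.0]}
{"k":23,"q":[1.1905,0.6733,1.5692,-0.2669,0.5996],"\u03b8\u0307":[4.7241,0.4554,3.9148,-0.4036,-1.4924],"p_ee":[-0.3888,0.5294,0.6985],"trq":[0.0,0.0,0.0,0.0,0.0]}
{"k":24,"q":[1.2629,0.679,1.627,-0.2716,0.575],"\u03b8\u0307":[4.9279,0.3011,3.798,-0.2182,-1.7898],"p_ee":[-0.3931,0.5478,0.6669],"trq":[0.0,0.0,0.0,0.0,0.0]}
{"k":25,"q":[1.3383,0.6821,1.683,-0.2733,0.5459],"\u03b8\u0307":[5.1228,0.1089,3.6593,-0.0182,-2.0844],"p_ee":[-0.3971,0.567,0.633],"trq":[0.0,0.0,0.0,0.0,0.0]}
{"k":26,"q":[1.4165,0.6823,1.7364,-0.2726,0.5128],"\u03b8\u0307":[5.3021,-0.0809,3.4422,0.0988,-2.3247],"p_ee":[-0.4006,0.5871,0.5965],"trq":[0.0,0.0,0.0,0.0,0.0]}
{"k":27,"q":[1.4973,0.6794,1.7863,-0.27,0.4761],"\u03b8\u0307":[5.464,-0.3257,3.2124,0.2515,-2.575],"p_ee":[-0.4034,0.6079,0.5575],"trq":[0.0,0.0,0.0,0.0,0.0]}
{"k":28,"q":[1.5803,0.6723,1.8326,-0.2649,0.4356],"\u03b8\u0307":[5.6,-0.6265,2.9629,0.4298,-2.827],"p_ee":[-0.4055,0.6295,0.5157],"trq":[0.0,0.0,0.0,0.0,0.0]}
{"k":29,"q":[1.6651,0.6604,1.8749,-0.2572,0.3913],"\u03b8\u0307":[5.7013,-0.9632,2.6672,0.608,-3.0661],"p_ee":[-0.4069,0.6518,0.4709],"trq":[0.0,0.0,0.0,0.0,0.0]}
{"k":30,"q":[1.7511,0.6433,1.9123,-0.2467,0.3437],"\u03b8\u0307":[5.76,-1.3098,2.2998,0.7811,-3.2879],"p_ee":[-0.4074,0.6747,0.4229],"trq":[0.0,0.0,0.0,0.0,0.0]}
{"k":31,"q":[1.8377,0.6212,1.9435,-0.2337,0.2928],"\u03b8\u0307":[5.7702,-1.6357,1.8382,0.9631,-3.4936],"p_ee":[-0.4069,0.698,0.3716]}
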